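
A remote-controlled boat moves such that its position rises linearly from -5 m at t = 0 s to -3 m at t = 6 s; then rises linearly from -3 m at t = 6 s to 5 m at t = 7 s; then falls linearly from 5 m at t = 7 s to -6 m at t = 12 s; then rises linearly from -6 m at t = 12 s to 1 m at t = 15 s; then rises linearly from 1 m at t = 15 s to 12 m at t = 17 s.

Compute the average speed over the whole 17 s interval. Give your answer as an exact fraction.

39/17 m/s

Average speed = (total path length)/(elapsed time); on a piecewise-linear x-t graph the path length is Σ|Δx|.
0–6 s: |Δx| = |-3 − -5| = 2 m
6–7 s: |Δx| = |5 − -3| = 8 m
7–12 s: |Δx| = |-6 − 5| = 11 m
12–15 s: |Δx| = |1 − -6| = 7 m
15–17 s: |Δx| = |12 − 1| = 11 m
Total path = 39 m; average speed = 39/17 = 39/17 m/s.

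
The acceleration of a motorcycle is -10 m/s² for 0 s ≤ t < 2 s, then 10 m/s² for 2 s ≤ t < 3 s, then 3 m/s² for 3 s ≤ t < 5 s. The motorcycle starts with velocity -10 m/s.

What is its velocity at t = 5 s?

-14 m/s

Δv equals the area under the a-t graph; then v = v₀ + Δv.
0–2 s: -10 × 2 = -20 m/s
2–3 s: 10 × 1 = 10 m/s
3–5 s: 3 × 2 = 6 m/s
Δv = -4 m/s, so v(5) = -10 + (-4) = -14 m/s.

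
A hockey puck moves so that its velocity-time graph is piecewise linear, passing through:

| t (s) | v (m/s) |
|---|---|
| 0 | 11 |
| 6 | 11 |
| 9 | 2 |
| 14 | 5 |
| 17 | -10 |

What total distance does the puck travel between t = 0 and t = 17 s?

Distance (not displacement) is the total path length: add the absolute areas under v-t.
0–6 s: |11| × 6 = 66 m
6–9 s: |½(11 + 2)(3)| = 19.5 m
9–14 s: |½(2 + 5)(5)| = 17.5 m
14–17 s: v = 0 at t = 15 s; triangle areas 2.5 + 10 = 12.5 m
Total distance = 115.5 m

115.5 m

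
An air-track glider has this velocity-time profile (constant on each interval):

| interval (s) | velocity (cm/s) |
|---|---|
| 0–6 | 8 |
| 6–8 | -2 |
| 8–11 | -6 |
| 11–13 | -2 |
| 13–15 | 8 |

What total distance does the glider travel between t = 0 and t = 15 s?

90 cm

Total distance travelled is ∫|v| dt — sum the magnitudes of each area piece.
0–6 s: |8| × 6 = 48 cm
6–8 s: |-2| × 2 = 4 cm
8–11 s: |-6| × 3 = 18 cm
11–13 s: |-2| × 2 = 4 cm
13–15 s: |8| × 2 = 16 cm
Total distance = 90 cm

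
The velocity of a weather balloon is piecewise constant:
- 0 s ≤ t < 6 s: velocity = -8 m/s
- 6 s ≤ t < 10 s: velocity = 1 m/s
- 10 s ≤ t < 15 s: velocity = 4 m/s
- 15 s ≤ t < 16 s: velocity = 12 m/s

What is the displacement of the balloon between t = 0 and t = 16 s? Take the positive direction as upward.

Displacement is the signed area under the v-t curve.
0–6 s: -8 × 6 = -48 m
6–10 s: 1 × 4 = 4 m
10–15 s: 4 × 5 = 20 m
15–16 s: 12 × 1 = 12 m
Net displacement = -12 m

-12 m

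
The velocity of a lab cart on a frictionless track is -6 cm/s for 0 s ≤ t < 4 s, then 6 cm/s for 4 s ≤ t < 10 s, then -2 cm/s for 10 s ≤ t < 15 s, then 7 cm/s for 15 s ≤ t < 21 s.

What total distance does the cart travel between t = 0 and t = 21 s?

Total distance travelled is ∫|v| dt — sum the magnitudes of each area piece.
0–4 s: |-6| × 4 = 24 cm
4–10 s: |6| × 6 = 36 cm
10–15 s: |-2| × 5 = 10 cm
15–21 s: |7| × 6 = 42 cm
Total distance = 112 cm

112 cm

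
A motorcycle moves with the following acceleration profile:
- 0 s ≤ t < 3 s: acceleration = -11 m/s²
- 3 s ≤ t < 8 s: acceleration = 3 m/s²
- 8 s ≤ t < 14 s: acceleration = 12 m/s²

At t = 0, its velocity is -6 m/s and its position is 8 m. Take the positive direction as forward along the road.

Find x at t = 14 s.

On each constant-a segment, Δv = aΔt and Δx = v₀Δt + ½aΔt²; chain segment to segment.
0–3 s: v starts -6 m/s; Δx = -6·3 + ½·-11·3² = -67.5 m; v ends -39 m/s.
3–8 s: v starts -39 m/s; Δx = -39·5 + ½·3·5² = -157.5 m; v ends -24 m/s.
8–14 s: v starts -24 m/s; Δx = -24·6 + ½·12·6² = 72 m; v ends 48 m/s.
x(14) = 8 + Σ Δx = -145 m.

-145 m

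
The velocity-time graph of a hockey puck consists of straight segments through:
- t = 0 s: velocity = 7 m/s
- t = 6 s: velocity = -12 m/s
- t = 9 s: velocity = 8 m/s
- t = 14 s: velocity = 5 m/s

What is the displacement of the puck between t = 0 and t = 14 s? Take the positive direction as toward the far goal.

11.5 m

Net displacement equals the area under the velocity-time graph (areas below the axis count negative).
0–6 s: ½(7 + -12)(6) = -15 m
6–9 s: ½(-12 + 8)(3) = -6 m
9–14 s: ½(8 + 5)(5) = 32.5 m
Net displacement = 11.5 m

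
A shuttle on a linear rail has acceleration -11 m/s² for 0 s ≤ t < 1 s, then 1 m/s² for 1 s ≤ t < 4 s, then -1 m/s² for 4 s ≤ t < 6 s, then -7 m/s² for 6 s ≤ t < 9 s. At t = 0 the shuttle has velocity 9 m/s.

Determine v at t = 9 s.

-22 m/s

Δv equals the area under the a-t graph; then v = v₀ + Δv.
0–1 s: -11 × 1 = -11 m/s
1–4 s: 1 × 3 = 3 m/s
4–6 s: -1 × 2 = -2 m/s
6–9 s: -7 × 3 = -21 m/s
Δv = -31 m/s, so v(9) = 9 + (-31) = -22 m/s.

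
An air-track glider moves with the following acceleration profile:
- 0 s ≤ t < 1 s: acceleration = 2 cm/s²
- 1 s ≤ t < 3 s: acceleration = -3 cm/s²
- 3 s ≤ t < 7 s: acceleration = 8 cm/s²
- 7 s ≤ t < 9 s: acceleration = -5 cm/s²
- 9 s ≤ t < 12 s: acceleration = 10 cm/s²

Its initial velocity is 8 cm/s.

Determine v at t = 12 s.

56 cm/s

Δv equals the area under the a-t graph; then v = v₀ + Δv.
0–1 s: 2 × 1 = 2 cm/s
1–3 s: -3 × 2 = -6 cm/s
3–7 s: 8 × 4 = 32 cm/s
7–9 s: -5 × 2 = -10 cm/s
9–12 s: 10 × 3 = 30 cm/s
Δv = 48 cm/s, so v(12) = 8 + (48) = 56 cm/s.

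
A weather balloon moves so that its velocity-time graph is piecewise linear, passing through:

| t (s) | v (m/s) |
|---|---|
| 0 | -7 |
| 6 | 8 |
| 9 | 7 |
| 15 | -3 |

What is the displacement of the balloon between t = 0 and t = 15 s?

37.5 m

Displacement is the signed area under the v-t curve.
0–6 s: ½(-7 + 8)(6) = 3 m
6–9 s: ½(8 + 7)(3) = 22.5 m
9–15 s: ½(7 + -3)(6) = 12 m
Net displacement = 37.5 m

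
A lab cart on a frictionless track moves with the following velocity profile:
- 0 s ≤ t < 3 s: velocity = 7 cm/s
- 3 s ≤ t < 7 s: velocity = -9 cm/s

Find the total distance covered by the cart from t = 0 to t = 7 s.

Total distance travelled is ∫|v| dt — sum the magnitudes of each area piece.
0–3 s: |7| × 3 = 21 cm
3–7 s: |-9| × 4 = 36 cm
Total distance = 57 cm

57 cm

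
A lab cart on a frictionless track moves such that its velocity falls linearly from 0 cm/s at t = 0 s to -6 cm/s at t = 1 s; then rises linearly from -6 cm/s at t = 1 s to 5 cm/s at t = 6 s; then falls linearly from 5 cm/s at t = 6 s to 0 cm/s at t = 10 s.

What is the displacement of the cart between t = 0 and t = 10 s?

4.5 cm

Displacement is the signed area under the v-t curve.
0–1 s: ½(0 + -6)(1) = -3 cm
1–6 s: ½(-6 + 5)(5) = -2.5 cm
6–10 s: ½(5 + 0)(4) = 10 cm
Net displacement = 4.5 cm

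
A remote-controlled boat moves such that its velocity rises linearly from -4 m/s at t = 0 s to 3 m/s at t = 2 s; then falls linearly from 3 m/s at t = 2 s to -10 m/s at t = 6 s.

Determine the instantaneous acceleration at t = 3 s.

Acceleration is the slope of the v-t graph on 2–6 s: (-10 − 3)/(6 − 2) = -3.25 m/s².

-3.25 m/s²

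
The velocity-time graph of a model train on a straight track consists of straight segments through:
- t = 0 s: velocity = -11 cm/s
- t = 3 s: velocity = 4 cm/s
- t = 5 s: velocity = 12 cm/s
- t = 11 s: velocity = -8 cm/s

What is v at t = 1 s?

On 0–3 s the graph is linear from -11 to 4 cm/s: v(1) = -11 + (4 − -11)·(1 − 0)/(3 − 0) = -6 cm/s.

-6 cm/s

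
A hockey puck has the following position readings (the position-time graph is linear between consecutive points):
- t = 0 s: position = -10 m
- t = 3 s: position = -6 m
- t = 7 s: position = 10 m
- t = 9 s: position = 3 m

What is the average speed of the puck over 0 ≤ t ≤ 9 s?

Average speed = (total path length)/(elapsed time); on a piecewise-linear x-t graph the path length is Σ|Δx|.
0–3 s: |Δx| = |-6 − -10| = 4 m
3–7 s: |Δx| = |10 − -6| = 16 m
7–9 s: |Δx| = |3 − 10| = 7 m
Total path = 27 m; average speed = 27/9 = 3 m/s.

3 m/s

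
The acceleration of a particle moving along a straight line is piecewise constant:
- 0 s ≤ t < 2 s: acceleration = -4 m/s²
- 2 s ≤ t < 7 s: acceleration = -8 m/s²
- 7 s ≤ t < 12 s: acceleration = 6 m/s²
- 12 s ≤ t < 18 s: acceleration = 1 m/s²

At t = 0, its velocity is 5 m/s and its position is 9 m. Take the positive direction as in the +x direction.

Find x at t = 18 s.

-304 m

On each constant-a segment, Δv = aΔt and Δx = v₀Δt + ½aΔt²; chain segment to segment.
0–2 s: v starts 5 m/s; Δx = 5·2 + ½·-4·2² = 2 m; v ends -3 m/s.
2–7 s: v starts -3 m/s; Δx = -3·5 + ½·-8·5² = -115 m; v ends -43 m/s.
7–12 s: v starts -43 m/s; Δx = -43·5 + ½·6·5² = -140 m; v ends -13 m/s.
12–18 s: v starts -13 m/s; Δx = -13·6 + ½·1·6² = -60 m; v ends -7 m/s.
x(18) = 9 + Σ Δx = -304 m.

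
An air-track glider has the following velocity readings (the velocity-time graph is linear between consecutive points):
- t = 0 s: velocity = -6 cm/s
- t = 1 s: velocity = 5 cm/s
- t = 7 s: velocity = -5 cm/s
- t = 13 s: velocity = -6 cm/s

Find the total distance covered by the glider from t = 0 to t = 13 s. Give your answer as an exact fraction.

1117/22 cm

Total distance travelled is ∫|v| dt — sum the magnitudes of each area piece.
0–1 s: v = 0 at t = 6/11 s; triangle areas 18/11 + 25/22 = 61/22 cm
1–7 s: v = 0 at t = 4 s; triangle areas 7.5 + 7.5 = 15 cm
7–13 s: |½(-5 + -6)(6)| = 33 cm
Total distance = 1117/22 cm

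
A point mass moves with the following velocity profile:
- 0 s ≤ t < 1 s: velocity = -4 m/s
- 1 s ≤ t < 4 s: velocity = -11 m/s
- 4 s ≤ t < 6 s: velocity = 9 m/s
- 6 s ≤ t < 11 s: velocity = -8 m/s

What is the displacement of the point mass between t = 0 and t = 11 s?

Displacement is the signed area under the v-t curve.
0–1 s: -4 × 1 = -4 m
1–4 s: -11 × 3 = -33 m
4–6 s: 9 × 2 = 18 m
6–11 s: -8 × 5 = -40 m
Net displacement = -59 m

-59 m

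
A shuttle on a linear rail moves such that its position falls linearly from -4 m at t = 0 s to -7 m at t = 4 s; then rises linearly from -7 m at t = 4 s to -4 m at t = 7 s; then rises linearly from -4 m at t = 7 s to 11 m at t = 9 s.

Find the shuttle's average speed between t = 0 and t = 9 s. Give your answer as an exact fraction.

7/3 m/s

Average speed = (total path length)/(elapsed time); on a piecewise-linear x-t graph the path length is Σ|Δx|.
0–4 s: |Δx| = |-7 − -4| = 3 m
4–7 s: |Δx| = |-4 − -7| = 3 m
7–9 s: |Δx| = |11 − -4| = 15 m
Total path = 21 m; average speed = 21/9 = 7/3 m/s.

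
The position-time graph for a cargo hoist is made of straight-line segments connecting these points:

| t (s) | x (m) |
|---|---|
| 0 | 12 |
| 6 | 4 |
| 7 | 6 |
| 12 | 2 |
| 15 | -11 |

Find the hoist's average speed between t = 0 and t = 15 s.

Average speed = (total path length)/(elapsed time); on a piecewise-linear x-t graph the path length is Σ|Δx|.
0–6 s: |Δx| = |4 − 12| = 8 m
6–7 s: |Δx| = |6 − 4| = 2 m
7–12 s: |Δx| = |2 − 6| = 4 m
12–15 s: |Δx| = |-11 − 2| = 13 m
Total path = 27 m; average speed = 27/15 = 1.8 m/s.

1.8 m/s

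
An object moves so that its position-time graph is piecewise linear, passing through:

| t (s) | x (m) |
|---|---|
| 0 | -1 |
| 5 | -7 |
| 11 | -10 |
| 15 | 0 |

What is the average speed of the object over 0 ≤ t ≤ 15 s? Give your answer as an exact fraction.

Average speed = (total path length)/(elapsed time); on a piecewise-linear x-t graph the path length is Σ|Δx|.
0–5 s: |Δx| = |-7 − -1| = 6 m
5–11 s: |Δx| = |-10 − -7| = 3 m
11–15 s: |Δx| = |0 − -10| = 10 m
Total path = 19 m; average speed = 19/15 = 19/15 m/s.

19/15 m/s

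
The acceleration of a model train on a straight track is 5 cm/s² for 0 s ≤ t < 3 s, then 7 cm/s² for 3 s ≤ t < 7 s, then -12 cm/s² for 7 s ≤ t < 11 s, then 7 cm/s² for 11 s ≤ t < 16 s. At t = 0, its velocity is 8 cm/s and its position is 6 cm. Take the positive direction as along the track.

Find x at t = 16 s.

411 cm

On each constant-a segment, Δv = aΔt and Δx = v₀Δt + ½aΔt²; chain segment to segment.
0–3 s: v starts 8 cm/s; Δx = 8·3 + ½·5·3² = 46.5 cm; v ends 23 cm/s.
3–7 s: v starts 23 cm/s; Δx = 23·4 + ½·7·4² = 148 cm; v ends 51 cm/s.
7–11 s: v starts 51 cm/s; Δx = 51·4 + ½·-12·4² = 108 cm; v ends 3 cm/s.
11–16 s: v starts 3 cm/s; Δx = 3·5 + ½·7·5² = 102.5 cm; v ends 38 cm/s.
x(16) = 6 + Σ Δx = 411 cm.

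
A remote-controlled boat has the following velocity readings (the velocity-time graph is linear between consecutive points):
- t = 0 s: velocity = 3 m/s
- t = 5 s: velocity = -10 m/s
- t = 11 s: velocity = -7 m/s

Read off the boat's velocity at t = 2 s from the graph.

-2.2 m/s

On 0–5 s the graph is linear from 3 to -10 m/s: v(2) = 3 + (-10 − 3)·(2 − 0)/(5 − 0) = -2.2 m/s.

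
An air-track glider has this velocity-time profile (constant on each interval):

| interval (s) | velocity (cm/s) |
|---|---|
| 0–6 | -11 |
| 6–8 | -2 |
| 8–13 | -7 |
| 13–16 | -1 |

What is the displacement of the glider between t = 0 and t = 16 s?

Net displacement equals the area under the velocity-time graph (areas below the axis count negative).
0–6 s: -11 × 6 = -66 cm
6–8 s: -2 × 2 = -4 cm
8–13 s: -7 × 5 = -35 cm
13–16 s: -1 × 3 = -3 cm
Net displacement = -108 cm

-108 cm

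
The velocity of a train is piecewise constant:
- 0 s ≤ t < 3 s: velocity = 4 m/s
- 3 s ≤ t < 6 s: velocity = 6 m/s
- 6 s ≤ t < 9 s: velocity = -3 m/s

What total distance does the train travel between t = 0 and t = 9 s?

39 m

Total distance travelled is ∫|v| dt — sum the magnitudes of each area piece.
0–3 s: |4| × 3 = 12 m
3–6 s: |6| × 3 = 18 m
6–9 s: |-3| × 3 = 9 m
Total distance = 39 m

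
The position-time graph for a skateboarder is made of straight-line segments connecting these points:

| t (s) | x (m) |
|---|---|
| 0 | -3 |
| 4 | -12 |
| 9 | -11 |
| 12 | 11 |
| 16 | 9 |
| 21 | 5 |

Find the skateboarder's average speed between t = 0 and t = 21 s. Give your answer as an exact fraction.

Average speed = (total path length)/(elapsed time); on a piecewise-linear x-t graph the path length is Σ|Δx|.
0–4 s: |Δx| = |-12 − -3| = 9 m
4–9 s: |Δx| = |-11 − -12| = 1 m
9–12 s: |Δx| = |11 − -11| = 22 m
12–16 s: |Δx| = |9 − 11| = 2 m
16–21 s: |Δx| = |5 − 9| = 4 m
Total path = 38 m; average speed = 38/21 = 38/21 m/s.

38/21 m/s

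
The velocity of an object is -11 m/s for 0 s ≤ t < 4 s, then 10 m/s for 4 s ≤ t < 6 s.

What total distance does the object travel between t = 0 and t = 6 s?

64 m

Distance (not displacement) is the total path length: add the absolute areas under v-t.
0–4 s: |-11| × 4 = 44 m
4–6 s: |10| × 2 = 20 m
Total distance = 64 m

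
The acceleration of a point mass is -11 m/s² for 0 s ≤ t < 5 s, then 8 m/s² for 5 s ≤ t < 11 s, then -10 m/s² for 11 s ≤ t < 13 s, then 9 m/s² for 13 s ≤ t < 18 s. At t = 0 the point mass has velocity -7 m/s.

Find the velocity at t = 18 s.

11 m/s

Δv equals the area under the a-t graph; then v = v₀ + Δv.
0–5 s: -11 × 5 = -55 m/s
5–11 s: 8 × 6 = 48 m/s
11–13 s: -10 × 2 = -20 m/s
13–18 s: 9 × 5 = 45 m/s
Δv = 18 m/s, so v(18) = -7 + (18) = 11 m/s.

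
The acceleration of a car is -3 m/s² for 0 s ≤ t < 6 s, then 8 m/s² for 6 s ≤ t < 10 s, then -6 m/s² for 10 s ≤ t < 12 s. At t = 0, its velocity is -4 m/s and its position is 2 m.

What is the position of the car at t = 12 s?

On each constant-a segment, Δv = aΔt and Δx = v₀Δt + ½aΔt²; chain segment to segment.
0–6 s: v starts -4 m/s; Δx = -4·6 + ½·-3·6² = -78 m; v ends -22 m/s.
6–10 s: v starts -22 m/s; Δx = -22·4 + ½·8·4² = -24 m; v ends 10 m/s.
10–12 s: v starts 10 m/s; Δx = 10·2 + ½·-6·2² = 8 m; v ends -2 m/s.
x(12) = 2 + Σ Δx = -92 m.

-92 m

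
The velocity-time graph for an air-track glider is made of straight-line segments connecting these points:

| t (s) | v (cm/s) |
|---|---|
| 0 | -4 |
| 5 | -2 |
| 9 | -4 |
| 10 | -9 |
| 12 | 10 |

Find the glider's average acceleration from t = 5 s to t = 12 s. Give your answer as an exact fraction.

Average acceleration = Δv/Δt = (10 − -2)/(12 − 5) = 12/7 cm/s².

12/7 cm/s²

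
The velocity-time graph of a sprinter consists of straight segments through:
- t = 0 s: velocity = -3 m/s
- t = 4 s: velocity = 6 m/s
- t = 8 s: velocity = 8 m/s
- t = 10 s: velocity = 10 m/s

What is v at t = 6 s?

7 m/s

On 4–8 s the graph is linear from 6 to 8 m/s: v(6) = 6 + (8 − 6)·(6 − 4)/(8 − 4) = 7 m/s.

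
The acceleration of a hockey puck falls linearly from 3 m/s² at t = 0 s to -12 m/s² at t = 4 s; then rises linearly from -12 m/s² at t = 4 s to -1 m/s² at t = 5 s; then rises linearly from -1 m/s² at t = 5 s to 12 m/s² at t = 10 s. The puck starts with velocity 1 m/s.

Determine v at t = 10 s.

4 m/s

Δv equals the area under the a-t graph; then v = v₀ + Δv.
0–4 s: ½(3 + -12)(4) = -18 m/s
4–5 s: ½(-12 + -1)(1) = -6.5 m/s
5–10 s: ½(-1 + 12)(5) = 27.5 m/s
Δv = 3 m/s, so v(10) = 1 + (3) = 4 m/s.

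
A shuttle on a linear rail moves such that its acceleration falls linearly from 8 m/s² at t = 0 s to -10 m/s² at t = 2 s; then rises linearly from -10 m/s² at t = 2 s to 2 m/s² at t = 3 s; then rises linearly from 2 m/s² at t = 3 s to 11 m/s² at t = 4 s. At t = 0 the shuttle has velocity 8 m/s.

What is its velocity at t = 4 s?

Δv equals the area under the a-t graph; then v = v₀ + Δv.
0–2 s: ½(8 + -10)(2) = -2 m/s
2–3 s: ½(-10 + 2)(1) = -4 m/s
3–4 s: ½(2 + 11)(1) = 6.5 m/s
Δv = 0.5 m/s, so v(4) = 8 + (0.5) = 8.5 m/s.

8.5 m/s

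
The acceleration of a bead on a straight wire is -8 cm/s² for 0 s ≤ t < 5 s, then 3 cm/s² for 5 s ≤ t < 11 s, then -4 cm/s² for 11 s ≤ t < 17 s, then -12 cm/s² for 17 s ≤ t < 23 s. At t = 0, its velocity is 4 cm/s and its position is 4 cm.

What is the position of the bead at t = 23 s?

-886 cm

On each constant-a segment, Δv = aΔt and Δx = v₀Δt + ½aΔt²; chain segment to segment.
0–5 s: v starts 4 cm/s; Δx = 4·5 + ½·-8·5² = -80 cm; v ends -36 cm/s.
5–11 s: v starts -36 cm/s; Δx = -36·6 + ½·3·6² = -162 cm; v ends -18 cm/s.
11–17 s: v starts -18 cm/s; Δx = -18·6 + ½·-4·6² = -180 cm; v ends -42 cm/s.
17–23 s: v starts -42 cm/s; Δx = -42·6 + ½·-12·6² = -468 cm; v ends -114 cm/s.
x(23) = 4 + Σ Δx = -886 cm.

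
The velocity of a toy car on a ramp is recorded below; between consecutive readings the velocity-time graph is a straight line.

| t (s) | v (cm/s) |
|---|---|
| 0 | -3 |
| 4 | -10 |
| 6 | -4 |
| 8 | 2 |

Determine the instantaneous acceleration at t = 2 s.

-1.75 cm/s²

Acceleration is the slope of the v-t graph on 0–4 s: (-10 − -3)/(4 − 0) = -1.75 cm/s².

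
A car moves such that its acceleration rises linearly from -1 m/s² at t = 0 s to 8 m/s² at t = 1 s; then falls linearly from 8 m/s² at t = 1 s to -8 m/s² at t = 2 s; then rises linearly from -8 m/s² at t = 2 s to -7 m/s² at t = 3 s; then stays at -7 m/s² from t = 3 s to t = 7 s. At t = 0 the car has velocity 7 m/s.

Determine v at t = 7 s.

-25 m/s

Δv equals the area under the a-t graph; then v = v₀ + Δv.
0–1 s: ½(-1 + 8)(1) = 3.5 m/s
1–2 s: ½(8 + -8)(1) = 0 m/s
2–3 s: ½(-8 + -7)(1) = -7.5 m/s
3–7 s: -7 × 4 = -28 m/s
Δv = -32 m/s, so v(7) = 7 + (-32) = -25 m/s.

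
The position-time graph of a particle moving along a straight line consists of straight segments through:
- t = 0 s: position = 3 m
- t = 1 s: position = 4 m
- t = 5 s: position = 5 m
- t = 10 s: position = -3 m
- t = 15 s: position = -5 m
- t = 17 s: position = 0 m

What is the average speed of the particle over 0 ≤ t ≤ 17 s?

1 m/s

Average speed = (total path length)/(elapsed time); on a piecewise-linear x-t graph the path length is Σ|Δx|.
0–1 s: |Δx| = |4 − 3| = 1 m
1–5 s: |Δx| = |5 − 4| = 1 m
5–10 s: |Δx| = |-3 − 5| = 8 m
10–15 s: |Δx| = |-5 − -3| = 2 m
15–17 s: |Δx| = |0 − -5| = 5 m
Total path = 17 m; average speed = 17/17 = 1 m/s.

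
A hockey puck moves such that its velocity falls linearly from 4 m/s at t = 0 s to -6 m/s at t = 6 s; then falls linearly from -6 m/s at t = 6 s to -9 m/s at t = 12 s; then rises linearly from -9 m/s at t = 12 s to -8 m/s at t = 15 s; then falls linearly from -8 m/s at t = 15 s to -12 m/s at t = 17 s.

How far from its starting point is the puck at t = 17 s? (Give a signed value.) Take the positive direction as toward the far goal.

-96.5 m

Displacement is the signed area under the v-t curve.
0–6 s: ½(4 + -6)(6) = -6 m
6–12 s: ½(-6 + -9)(6) = -45 m
12–15 s: ½(-9 + -8)(3) = -25.5 m
15–17 s: ½(-8 + -12)(2) = -20 m
Net displacement = -96.5 m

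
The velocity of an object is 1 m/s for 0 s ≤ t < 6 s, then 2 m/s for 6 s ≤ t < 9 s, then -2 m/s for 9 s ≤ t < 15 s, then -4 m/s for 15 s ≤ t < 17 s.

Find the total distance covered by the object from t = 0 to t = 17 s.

32 m

Distance (not displacement) is the total path length: add the absolute areas under v-t.
0–6 s: |1| × 6 = 6 m
6–9 s: |2| × 3 = 6 m
9–15 s: |-2| × 6 = 12 m
15–17 s: |-4| × 2 = 8 m
Total distance = 32 m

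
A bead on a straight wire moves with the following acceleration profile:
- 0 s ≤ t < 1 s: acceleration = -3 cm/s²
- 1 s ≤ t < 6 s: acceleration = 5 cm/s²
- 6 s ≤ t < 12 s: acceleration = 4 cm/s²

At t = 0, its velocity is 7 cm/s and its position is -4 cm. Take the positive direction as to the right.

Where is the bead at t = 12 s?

On each constant-a segment, Δv = aΔt and Δx = v₀Δt + ½aΔt²; chain segment to segment.
0–1 s: v starts 7 cm/s; Δx = 7·1 + ½·-3·1² = 5.5 cm; v ends 4 cm/s.
1–6 s: v starts 4 cm/s; Δx = 4·5 + ½·5·5² = 82.5 cm; v ends 29 cm/s.
6–12 s: v starts 29 cm/s; Δx = 29·6 + ½·4·6² = 246 cm; v ends 53 cm/s.
x(12) = -4 + Σ Δx = 330 cm.

330 cm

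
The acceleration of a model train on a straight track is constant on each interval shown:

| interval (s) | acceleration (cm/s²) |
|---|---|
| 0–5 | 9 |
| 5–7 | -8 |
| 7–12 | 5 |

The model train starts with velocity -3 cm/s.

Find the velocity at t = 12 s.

51 cm/s

Δv equals the area under the a-t graph; then v = v₀ + Δv.
0–5 s: 9 × 5 = 45 cm/s
5–7 s: -8 × 2 = -16 cm/s
7–12 s: 5 × 5 = 25 cm/s
Δv = 54 cm/s, so v(12) = -3 + (54) = 51 cm/s.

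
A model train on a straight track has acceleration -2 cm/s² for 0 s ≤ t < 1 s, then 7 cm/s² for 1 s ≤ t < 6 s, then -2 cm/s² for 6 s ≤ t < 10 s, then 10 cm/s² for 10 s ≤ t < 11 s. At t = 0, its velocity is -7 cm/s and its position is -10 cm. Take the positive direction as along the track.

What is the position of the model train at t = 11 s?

On each constant-a segment, Δv = aΔt and Δx = v₀Δt + ½aΔt²; chain segment to segment.
0–1 s: v starts -7 cm/s; Δx = -7·1 + ½·-2·1² = -8 cm; v ends -9 cm/s.
1–6 s: v starts -9 cm/s; Δx = -9·5 + ½·7·5² = 42.5 cm; v ends 26 cm/s.
6–10 s: v starts 26 cm/s; Δx = 26·4 + ½·-2·4² = 88 cm; v ends 18 cm/s.
10–11 s: v starts 18 cm/s; Δx = 18·1 + ½·10·1² = 23 cm; v ends 28 cm/s.
x(11) = -10 + Σ Δx = 135.5 cm.

135.5 cm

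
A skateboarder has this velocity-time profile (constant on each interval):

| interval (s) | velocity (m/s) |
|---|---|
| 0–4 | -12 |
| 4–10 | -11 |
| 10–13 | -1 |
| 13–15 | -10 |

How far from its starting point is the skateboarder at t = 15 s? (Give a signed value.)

Displacement is the signed area under the v-t curve.
0–4 s: -12 × 4 = -48 m
4–10 s: -11 × 6 = -66 m
10–13 s: -1 × 3 = -3 m
13–15 s: -10 × 2 = -20 m
Net displacement = -137 m

-137 m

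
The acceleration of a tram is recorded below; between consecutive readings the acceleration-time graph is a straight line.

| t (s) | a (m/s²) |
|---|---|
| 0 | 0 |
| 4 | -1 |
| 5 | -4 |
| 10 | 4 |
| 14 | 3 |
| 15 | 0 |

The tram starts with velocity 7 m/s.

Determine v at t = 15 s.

Δv equals the area under the a-t graph; then v = v₀ + Δv.
0–4 s: ½(0 + -1)(4) = -2 m/s
4–5 s: ½(-1 + -4)(1) = -2.5 m/s
5–10 s: ½(-4 + 4)(5) = 0 m/s
10–14 s: ½(4 + 3)(4) = 14 m/s
14–15 s: ½(3 + 0)(1) = 1.5 m/s
Δv = 11 m/s, so v(15) = 7 + (11) = 18 m/s.

18 m/s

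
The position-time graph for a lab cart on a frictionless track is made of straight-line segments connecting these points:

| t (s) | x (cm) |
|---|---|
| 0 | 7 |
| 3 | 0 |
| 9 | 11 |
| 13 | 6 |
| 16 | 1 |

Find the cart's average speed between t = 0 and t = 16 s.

Average speed = (total path length)/(elapsed time); on a piecewise-linear x-t graph the path length is Σ|Δx|.
0–3 s: |Δx| = |0 − 7| = 7 cm
3–9 s: |Δx| = |11 − 0| = 11 cm
9–13 s: |Δx| = |6 − 11| = 5 cm
13–16 s: |Δx| = |1 − 6| = 5 cm
Total path = 28 cm; average speed = 28/16 = 1.75 cm/s.

1.75 cm/s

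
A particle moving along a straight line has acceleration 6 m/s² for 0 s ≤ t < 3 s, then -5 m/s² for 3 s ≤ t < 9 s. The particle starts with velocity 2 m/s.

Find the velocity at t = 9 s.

Δv equals the area under the a-t graph; then v = v₀ + Δv.
0–3 s: 6 × 3 = 18 m/s
3–9 s: -5 × 6 = -30 m/s
Δv = -12 m/s, so v(9) = 2 + (-12) = -10 m/s.

-10 m/s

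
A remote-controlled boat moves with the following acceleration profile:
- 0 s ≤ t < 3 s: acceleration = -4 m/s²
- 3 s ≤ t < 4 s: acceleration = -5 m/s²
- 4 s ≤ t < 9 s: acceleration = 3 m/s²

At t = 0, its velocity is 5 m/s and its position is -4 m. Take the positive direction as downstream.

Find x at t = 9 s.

On each constant-a segment, Δv = aΔt and Δx = v₀Δt + ½aΔt²; chain segment to segment.
0–3 s: v starts 5 m/s; Δx = 5·3 + ½·-4·3² = -3 m; v ends -7 m/s.
3–4 s: v starts -7 m/s; Δx = -7·1 + ½·-5·1² = -9.5 m; v ends -12 m/s.
4–9 s: v starts -12 m/s; Δx = -12·5 + ½·3·5² = -22.5 m; v ends 3 m/s.
x(9) = -4 + Σ Δx = -39 m.

-39 m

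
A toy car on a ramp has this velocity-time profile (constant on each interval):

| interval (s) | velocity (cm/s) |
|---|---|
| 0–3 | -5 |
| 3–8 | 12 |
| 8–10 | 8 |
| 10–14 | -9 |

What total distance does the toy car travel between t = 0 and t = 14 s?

Total distance travelled is ∫|v| dt — sum the magnitudes of each area piece.
0–3 s: |-5| × 3 = 15 cm
3–8 s: |12| × 5 = 60 cm
8–10 s: |8| × 2 = 16 cm
10–14 s: |-9| × 4 = 36 cm
Total distance = 127 cm

127 cm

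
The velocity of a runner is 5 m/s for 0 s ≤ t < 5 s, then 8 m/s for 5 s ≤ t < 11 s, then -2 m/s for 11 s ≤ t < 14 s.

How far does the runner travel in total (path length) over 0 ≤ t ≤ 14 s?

79 m

Total distance travelled is ∫|v| dt — sum the magnitudes of each area piece.
0–5 s: |5| × 5 = 25 m
5–11 s: |8| × 6 = 48 m
11–14 s: |-2| × 3 = 6 m
Total distance = 79 m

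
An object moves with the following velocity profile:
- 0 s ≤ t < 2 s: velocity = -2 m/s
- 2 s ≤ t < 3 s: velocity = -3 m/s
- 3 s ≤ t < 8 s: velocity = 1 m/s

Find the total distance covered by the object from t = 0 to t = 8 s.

12 m

Distance (not displacement) is the total path length: add the absolute areas under v-t.
0–2 s: |-2| × 2 = 4 m
2–3 s: |-3| × 1 = 3 m
3–8 s: |1| × 5 = 5 m
Total distance = 12 m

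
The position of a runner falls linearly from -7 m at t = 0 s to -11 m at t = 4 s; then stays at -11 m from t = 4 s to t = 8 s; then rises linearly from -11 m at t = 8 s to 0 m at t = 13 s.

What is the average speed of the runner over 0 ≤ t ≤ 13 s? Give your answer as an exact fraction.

Average speed = (total path length)/(elapsed time); on a piecewise-linear x-t graph the path length is Σ|Δx|.
0–4 s: |Δx| = |-11 − -7| = 4 m
4–8 s: |Δx| = |-11 − -11| = 0 m
8–13 s: |Δx| = |0 − -11| = 11 m
Total path = 15 m; average speed = 15/13 = 15/13 m/s.

15/13 m/s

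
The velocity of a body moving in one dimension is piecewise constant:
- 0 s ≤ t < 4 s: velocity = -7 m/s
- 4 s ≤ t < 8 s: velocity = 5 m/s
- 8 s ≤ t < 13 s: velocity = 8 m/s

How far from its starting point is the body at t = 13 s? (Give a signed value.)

Net displacement equals the area under the velocity-time graph (areas below the axis count negative).
0–4 s: -7 × 4 = -28 m
4–8 s: 5 × 4 = 20 m
8–13 s: 8 × 5 = 40 m
Net displacement = 32 m

32 m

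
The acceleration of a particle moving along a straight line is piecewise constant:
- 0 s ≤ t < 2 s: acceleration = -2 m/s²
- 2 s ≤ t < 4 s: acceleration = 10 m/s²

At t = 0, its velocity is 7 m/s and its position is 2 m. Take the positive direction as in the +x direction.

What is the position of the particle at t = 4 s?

38 m

On each constant-a segment, Δv = aΔt and Δx = v₀Δt + ½aΔt²; chain segment to segment.
0–2 s: v starts 7 m/s; Δx = 7·2 + ½·-2·2² = 10 m; v ends 3 m/s.
2–4 s: v starts 3 m/s; Δx = 3·2 + ½·10·2² = 26 m; v ends 23 m/s.
x(4) = 2 + Σ Δx = 38 m.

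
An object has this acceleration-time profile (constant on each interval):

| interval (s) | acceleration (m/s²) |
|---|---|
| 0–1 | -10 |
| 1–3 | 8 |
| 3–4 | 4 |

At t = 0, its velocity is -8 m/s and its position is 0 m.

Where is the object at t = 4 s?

On each constant-a segment, Δv = aΔt and Δx = v₀Δt + ½aΔt²; chain segment to segment.
0–1 s: v starts -8 m/s; Δx = -8·1 + ½·-10·1² = -13 m; v ends -18 m/s.
1–3 s: v starts -18 m/s; Δx = -18·2 + ½·8·2² = -20 m; v ends -2 m/s.
3–4 s: v starts -2 m/s; Δx = -2·1 + ½·4·1² = 0 m; v ends 2 m/s.
x(4) = 0 + Σ Δx = -33 m.

-33 m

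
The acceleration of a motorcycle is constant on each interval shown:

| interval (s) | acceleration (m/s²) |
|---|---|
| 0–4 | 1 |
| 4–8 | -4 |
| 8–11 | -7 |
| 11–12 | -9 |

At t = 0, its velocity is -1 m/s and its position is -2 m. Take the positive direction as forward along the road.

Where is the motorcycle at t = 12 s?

On each constant-a segment, Δv = aΔt and Δx = v₀Δt + ½aΔt²; chain segment to segment.
0–4 s: v starts -1 m/s; Δx = -1·4 + ½·1·4² = 4 m; v ends 3 m/s.
4–8 s: v starts 3 m/s; Δx = 3·4 + ½·-4·4² = -20 m; v ends -13 m/s.
8–11 s: v starts -13 m/s; Δx = -13·3 + ½·-7·3² = -70.5 m; v ends -34 m/s.
11–12 s: v starts -34 m/s; Δx = -34·1 + ½·-9·1² = -38.5 m; v ends -43 m/s.
x(12) = -2 + Σ Δx = -127 m.

-127 m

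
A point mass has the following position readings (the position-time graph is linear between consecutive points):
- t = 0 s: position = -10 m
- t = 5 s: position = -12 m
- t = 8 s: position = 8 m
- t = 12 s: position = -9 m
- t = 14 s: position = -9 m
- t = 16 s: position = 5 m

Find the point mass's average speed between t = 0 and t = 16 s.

Average speed = (total path length)/(elapsed time); on a piecewise-linear x-t graph the path length is Σ|Δx|.
0–5 s: |Δx| = |-12 − -10| = 2 m
5–8 s: |Δx| = |8 − -12| = 20 m
8–12 s: |Δx| = |-9 − 8| = 17 m
12–14 s: |Δx| = |-9 − -9| = 0 m
14–16 s: |Δx| = |5 − -9| = 14 m
Total path = 53 m; average speed = 53/16 = 3.3125 m/s.

3.3125 m/s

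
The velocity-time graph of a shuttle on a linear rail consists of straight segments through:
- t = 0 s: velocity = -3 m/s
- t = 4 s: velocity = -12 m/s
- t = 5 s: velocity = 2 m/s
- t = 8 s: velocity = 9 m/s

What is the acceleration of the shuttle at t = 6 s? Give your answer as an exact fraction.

Acceleration is the slope of the v-t graph on 5–8 s: (9 − 2)/(8 − 5) = 7/3 m/s².

7/3 m/s²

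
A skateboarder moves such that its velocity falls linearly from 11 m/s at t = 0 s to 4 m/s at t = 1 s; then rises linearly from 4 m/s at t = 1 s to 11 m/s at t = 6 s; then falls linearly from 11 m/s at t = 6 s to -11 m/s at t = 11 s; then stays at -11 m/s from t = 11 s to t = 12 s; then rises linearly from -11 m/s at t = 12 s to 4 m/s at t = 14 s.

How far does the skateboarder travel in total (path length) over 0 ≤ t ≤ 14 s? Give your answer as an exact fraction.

2779/30 m

Distance (not displacement) is the total path length: add the absolute areas under v-t.
0–1 s: |½(11 + 4)(1)| = 7.5 m
1–6 s: |½(4 + 11)(5)| = 37.5 m
6–11 s: v = 0 at t = 8.5 s; triangle areas 13.75 + 13.75 = 27.5 m
11–12 s: |-11| × 1 = 11 m
12–14 s: v = 0 at t = 202/15 s; triangle areas 121/15 + 16/15 = 137/15 m
Total distance = 2779/30 m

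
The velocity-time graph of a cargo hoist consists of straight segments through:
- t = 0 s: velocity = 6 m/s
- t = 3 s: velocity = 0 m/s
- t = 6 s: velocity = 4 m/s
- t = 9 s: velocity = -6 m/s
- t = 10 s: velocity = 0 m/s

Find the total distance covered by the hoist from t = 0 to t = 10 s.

Distance (not displacement) is the total path length: add the absolute areas under v-t.
0–3 s: |½(6 + 0)(3)| = 9 m
3–6 s: |½(0 + 4)(3)| = 6 m
6–9 s: v = 0 at t = 7.2 s; triangle areas 2.4 + 5.4 = 7.8 m
9–10 s: |½(-6 + 0)(1)| = 3 m
Total distance = 25.8 m

25.8 m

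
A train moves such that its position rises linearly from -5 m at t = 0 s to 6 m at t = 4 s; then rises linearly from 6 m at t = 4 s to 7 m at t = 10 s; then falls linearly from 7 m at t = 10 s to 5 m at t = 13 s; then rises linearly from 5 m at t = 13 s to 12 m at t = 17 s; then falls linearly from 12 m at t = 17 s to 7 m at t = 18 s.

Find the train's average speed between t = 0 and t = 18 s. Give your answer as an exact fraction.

13/9 m/s

Average speed = (total path length)/(elapsed time); on a piecewise-linear x-t graph the path length is Σ|Δx|.
0–4 s: |Δx| = |6 − -5| = 11 m
4–10 s: |Δx| = |7 − 6| = 1 m
10–13 s: |Δx| = |5 − 7| = 2 m
13–17 s: |Δx| = |12 − 5| = 7 m
17–18 s: |Δx| = |7 − 12| = 5 m
Total path = 26 m; average speed = 26/18 = 13/9 m/s.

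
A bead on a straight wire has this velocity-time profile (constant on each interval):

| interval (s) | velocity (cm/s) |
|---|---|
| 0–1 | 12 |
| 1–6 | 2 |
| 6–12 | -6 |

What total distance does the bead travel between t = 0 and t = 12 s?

58 cm

Total distance travelled is ∫|v| dt — sum the magnitudes of each area piece.
0–1 s: |12| × 1 = 12 cm
1–6 s: |2| × 5 = 10 cm
6–12 s: |-6| × 6 = 36 cm
Total distance = 58 cm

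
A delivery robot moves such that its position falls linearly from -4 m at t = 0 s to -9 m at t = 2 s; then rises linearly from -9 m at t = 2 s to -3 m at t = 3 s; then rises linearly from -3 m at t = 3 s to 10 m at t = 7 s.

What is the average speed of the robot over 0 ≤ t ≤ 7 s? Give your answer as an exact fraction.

Average speed = (total path length)/(elapsed time); on a piecewise-linear x-t graph the path length is Σ|Δx|.
0–2 s: |Δx| = |-9 − -4| = 5 m
2–3 s: |Δx| = |-3 − -9| = 6 m
3–7 s: |Δx| = |10 − -3| = 13 m
Total path = 24 m; average speed = 24/7 = 24/7 m/s.

24/7 m/s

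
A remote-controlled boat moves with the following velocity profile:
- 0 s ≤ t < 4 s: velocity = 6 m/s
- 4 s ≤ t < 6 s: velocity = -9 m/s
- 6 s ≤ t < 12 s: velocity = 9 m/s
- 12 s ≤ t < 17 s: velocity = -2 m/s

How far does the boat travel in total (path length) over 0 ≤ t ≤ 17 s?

106 m

Distance (not displacement) is the total path length: add the absolute areas under v-t.
0–4 s: |6| × 4 = 24 m
4–6 s: |-9| × 2 = 18 m
6–12 s: |9| × 6 = 54 m
12–17 s: |-2| × 5 = 10 m
Total distance = 106 m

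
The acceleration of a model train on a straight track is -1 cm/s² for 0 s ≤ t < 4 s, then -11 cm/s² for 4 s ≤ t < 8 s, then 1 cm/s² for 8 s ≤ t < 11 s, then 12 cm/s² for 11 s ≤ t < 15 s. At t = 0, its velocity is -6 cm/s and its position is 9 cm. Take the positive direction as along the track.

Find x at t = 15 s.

-416.5 cm

On each constant-a segment, Δv = aΔt and Δx = v₀Δt + ½aΔt²; chain segment to segment.
0–4 s: v starts -6 cm/s; Δx = -6·4 + ½·-1·4² = -32 cm; v ends -10 cm/s.
4–8 s: v starts -10 cm/s; Δx = -10·4 + ½·-11·4² = -128 cm; v ends -54 cm/s.
8–11 s: v starts -54 cm/s; Δx = -54·3 + ½·1·3² = -157.5 cm; v ends -51 cm/s.
11–15 s: v starts -51 cm/s; Δx = -51·4 + ½·12·4² = -108 cm; v ends -3 cm/s.
x(15) = 9 + Σ Δx = -416.5 cm.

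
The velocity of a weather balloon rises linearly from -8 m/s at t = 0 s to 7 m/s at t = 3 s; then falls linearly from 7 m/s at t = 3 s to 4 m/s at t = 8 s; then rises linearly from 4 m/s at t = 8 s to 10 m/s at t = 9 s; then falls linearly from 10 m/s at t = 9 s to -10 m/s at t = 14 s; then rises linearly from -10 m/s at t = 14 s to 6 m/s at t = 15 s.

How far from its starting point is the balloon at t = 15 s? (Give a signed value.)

Displacement is the signed area under the v-t curve.
0–3 s: ½(-8 + 7)(3) = -1.5 m
3–8 s: ½(7 + 4)(5) = 27.5 m
8–9 s: ½(4 + 10)(1) = 7 m
9–14 s: ½(10 + -10)(5) = 0 m
14–15 s: ½(-10 + 6)(1) = -2 m
Net displacement = 31 m

31 m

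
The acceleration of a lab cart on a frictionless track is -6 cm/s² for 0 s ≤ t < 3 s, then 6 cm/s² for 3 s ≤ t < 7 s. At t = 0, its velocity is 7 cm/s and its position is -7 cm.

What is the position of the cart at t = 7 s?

On each constant-a segment, Δv = aΔt and Δx = v₀Δt + ½aΔt²; chain segment to segment.
0–3 s: v starts 7 cm/s; Δx = 7·3 + ½·-6·3² = -6 cm; v ends -11 cm/s.
3–7 s: v starts -11 cm/s; Δx = -11·4 + ½·6·4² = 4 cm; v ends 13 cm/s.
x(7) = -7 + Σ Δx = -9 cm.

-9 cm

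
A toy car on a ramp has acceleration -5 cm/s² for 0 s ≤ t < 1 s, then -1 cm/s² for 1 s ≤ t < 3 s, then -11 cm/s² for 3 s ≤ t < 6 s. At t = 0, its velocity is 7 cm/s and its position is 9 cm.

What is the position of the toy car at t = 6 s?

-34 cm

On each constant-a segment, Δv = aΔt and Δx = v₀Δt + ½aΔt²; chain segment to segment.
0–1 s: v starts 7 cm/s; Δx = 7·1 + ½·-5·1² = 4.5 cm; v ends 2 cm/s.
1–3 s: v starts 2 cm/s; Δx = 2·2 + ½·-1·2² = 2 cm; v ends 0 cm/s.
3–6 s: v starts 0 cm/s; Δx = 0·3 + ½·-11·3² = -49.5 cm; v ends -33 cm/s.
x(6) = 9 + Σ Δx = -34 cm.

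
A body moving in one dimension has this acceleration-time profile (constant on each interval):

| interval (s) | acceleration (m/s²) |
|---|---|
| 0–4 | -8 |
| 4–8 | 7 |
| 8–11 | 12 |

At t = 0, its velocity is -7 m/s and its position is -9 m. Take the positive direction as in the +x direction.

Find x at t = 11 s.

-180 m

On each constant-a segment, Δv = aΔt and Δx = v₀Δt + ½aΔt²; chain segment to segment.
0–4 s: v starts -7 m/s; Δx = -7·4 + ½·-8·4² = -92 m; v ends -39 m/s.
4–8 s: v starts -39 m/s; Δx = -39·4 + ½·7·4² = -100 m; v ends -11 m/s.
8–11 s: v starts -11 m/s; Δx = -11·3 + ½·12·3² = 21 m; v ends 25 m/s.
x(11) = -9 + Σ Δx = -180 m.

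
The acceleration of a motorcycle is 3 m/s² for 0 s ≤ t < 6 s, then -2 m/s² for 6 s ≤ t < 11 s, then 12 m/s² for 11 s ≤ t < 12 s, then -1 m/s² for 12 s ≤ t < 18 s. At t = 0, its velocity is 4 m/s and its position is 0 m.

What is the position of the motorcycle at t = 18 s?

On each constant-a segment, Δv = aΔt and Δx = v₀Δt + ½aΔt²; chain segment to segment.
0–6 s: v starts 4 m/s; Δx = 4·6 + ½·3·6² = 78 m; v ends 22 m/s.
6–11 s: v starts 22 m/s; Δx = 22·5 + ½·-2·5² = 85 m; v ends 12 m/s.
11–12 s: v starts 12 m/s; Δx = 12·1 + ½·12·1² = 18 m; v ends 24 m/s.
12–18 s: v starts 24 m/s; Δx = 24·6 + ½·-1·6² = 126 m; v ends 18 m/s.
x(18) = 0 + Σ Δx = 307 m.

307 m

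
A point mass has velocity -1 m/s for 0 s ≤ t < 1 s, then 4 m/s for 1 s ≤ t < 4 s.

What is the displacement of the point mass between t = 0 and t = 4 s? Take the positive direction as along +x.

Net displacement equals the area under the velocity-time graph (areas below the axis count negative).
0–1 s: -1 × 1 = -1 m
1–4 s: 4 × 3 = 12 m
Net displacement = 11 m

11 m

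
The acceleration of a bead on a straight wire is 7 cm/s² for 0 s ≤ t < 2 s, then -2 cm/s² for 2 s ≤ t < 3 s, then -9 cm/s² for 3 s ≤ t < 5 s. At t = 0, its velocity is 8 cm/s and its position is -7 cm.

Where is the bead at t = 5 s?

On each constant-a segment, Δv = aΔt and Δx = v₀Δt + ½aΔt²; chain segment to segment.
0–2 s: v starts 8 cm/s; Δx = 8·2 + ½·7·2² = 30 cm; v ends 22 cm/s.
2–3 s: v starts 22 cm/s; Δx = 22·1 + ½·-2·1² = 21 cm; v ends 20 cm/s.
3–5 s: v starts 20 cm/s; Δx = 20·2 + ½·-9·2² = 22 cm; v ends 2 cm/s.
x(5) = -7 + Σ Δx = 66 cm.

66 cm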